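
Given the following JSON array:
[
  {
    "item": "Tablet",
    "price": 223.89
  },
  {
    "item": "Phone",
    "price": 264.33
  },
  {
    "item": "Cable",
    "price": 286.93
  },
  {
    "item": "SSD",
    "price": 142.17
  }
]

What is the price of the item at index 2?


Array index 2 -> Cable
price = 286.93

ANSWER: 286.93


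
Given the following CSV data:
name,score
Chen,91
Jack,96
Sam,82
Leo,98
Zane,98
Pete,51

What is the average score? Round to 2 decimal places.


Scores: 91, 96, 82, 98, 98, 51
Sum = 516
Count = 6
Average = 516 / 6 = 86.00

ANSWER: 86.00


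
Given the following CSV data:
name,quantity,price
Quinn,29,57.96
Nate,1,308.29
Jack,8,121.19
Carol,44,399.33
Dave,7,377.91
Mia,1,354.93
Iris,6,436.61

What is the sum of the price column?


Values in 'price' column:
  Row 1: 57.96
  Row 2: 308.29
  Row 3: 121.19
  Row 4: 399.33
  Row 5: 377.91
  Row 6: 354.93
  Row 7: 436.61
Sum = 57.96 + 308.29 + 121.19 + 399.33 + 377.91 + 354.93 + 436.61 = 2056.22

ANSWER: 2056.22


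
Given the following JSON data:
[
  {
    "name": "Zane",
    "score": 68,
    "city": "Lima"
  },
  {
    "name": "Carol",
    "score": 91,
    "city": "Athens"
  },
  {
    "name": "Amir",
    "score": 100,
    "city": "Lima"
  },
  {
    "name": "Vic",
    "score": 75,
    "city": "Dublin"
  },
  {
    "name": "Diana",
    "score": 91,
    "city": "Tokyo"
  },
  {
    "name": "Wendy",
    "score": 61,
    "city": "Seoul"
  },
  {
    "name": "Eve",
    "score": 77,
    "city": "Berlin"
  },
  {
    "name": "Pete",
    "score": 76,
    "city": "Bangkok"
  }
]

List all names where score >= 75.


Filtering records where score >= 75:
  Zane (score=68) -> no
  Carol (score=91) -> YES
  Amir (score=100) -> YES
  Vic (score=75) -> YES
  Diana (score=91) -> YES
  Wendy (score=61) -> no
  Eve (score=77) -> YES
  Pete (score=76) -> YES


ANSWER: Carol, Amir, Vic, Diana, Eve, Pete


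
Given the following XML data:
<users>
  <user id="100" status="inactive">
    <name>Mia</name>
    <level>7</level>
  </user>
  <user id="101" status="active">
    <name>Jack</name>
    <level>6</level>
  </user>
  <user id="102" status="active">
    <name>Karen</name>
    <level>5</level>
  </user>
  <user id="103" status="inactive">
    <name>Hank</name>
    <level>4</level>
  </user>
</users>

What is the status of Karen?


Finding user with name = Karen
user id="102" status="active"

ANSWER: active


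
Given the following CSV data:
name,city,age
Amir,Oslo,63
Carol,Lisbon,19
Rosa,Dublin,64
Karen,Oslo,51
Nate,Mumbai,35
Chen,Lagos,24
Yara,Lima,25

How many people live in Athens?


Scanning city column for 'Athens':
Total matches: 0

ANSWER: 0


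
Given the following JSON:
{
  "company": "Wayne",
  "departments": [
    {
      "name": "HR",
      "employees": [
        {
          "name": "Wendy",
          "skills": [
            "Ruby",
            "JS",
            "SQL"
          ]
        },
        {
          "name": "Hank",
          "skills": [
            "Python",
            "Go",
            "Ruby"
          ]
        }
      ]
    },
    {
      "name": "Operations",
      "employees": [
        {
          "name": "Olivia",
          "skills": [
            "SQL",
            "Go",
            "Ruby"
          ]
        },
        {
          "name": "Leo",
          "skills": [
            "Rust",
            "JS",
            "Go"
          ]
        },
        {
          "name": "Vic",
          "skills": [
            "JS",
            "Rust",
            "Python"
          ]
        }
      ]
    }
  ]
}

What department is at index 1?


Path: departments[1].name
Value: Operations

ANSWER: Operations


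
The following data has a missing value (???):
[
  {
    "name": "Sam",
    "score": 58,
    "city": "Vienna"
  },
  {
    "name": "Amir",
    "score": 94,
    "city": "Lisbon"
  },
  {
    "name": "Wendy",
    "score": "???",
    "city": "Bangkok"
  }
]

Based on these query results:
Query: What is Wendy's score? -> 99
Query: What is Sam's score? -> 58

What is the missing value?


The missing value is Wendy's score
From query: Wendy's score = 99

ANSWER: 99


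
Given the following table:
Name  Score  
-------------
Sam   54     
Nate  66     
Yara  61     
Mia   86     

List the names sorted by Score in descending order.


Sorting by Score (descending):
  Mia: 86
  Nate: 66
  Yara: 61
  Sam: 54


ANSWER: Mia, Nate, Yara, Sam


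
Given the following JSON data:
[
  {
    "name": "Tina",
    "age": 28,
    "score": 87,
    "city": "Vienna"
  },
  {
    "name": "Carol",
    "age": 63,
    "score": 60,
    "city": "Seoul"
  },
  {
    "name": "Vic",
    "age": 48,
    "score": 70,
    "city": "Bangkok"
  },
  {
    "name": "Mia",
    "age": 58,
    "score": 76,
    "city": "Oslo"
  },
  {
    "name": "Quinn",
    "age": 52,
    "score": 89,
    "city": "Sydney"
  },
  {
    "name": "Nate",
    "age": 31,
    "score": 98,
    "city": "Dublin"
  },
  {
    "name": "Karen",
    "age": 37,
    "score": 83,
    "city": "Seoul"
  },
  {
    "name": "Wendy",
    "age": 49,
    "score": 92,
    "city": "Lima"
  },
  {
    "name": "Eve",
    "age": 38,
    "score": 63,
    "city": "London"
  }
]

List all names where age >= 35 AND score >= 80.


Checking both conditions:
  Tina (age=28, score=87) -> no
  Carol (age=63, score=60) -> no
  Vic (age=48, score=70) -> no
  Mia (age=58, score=76) -> no
  Quinn (age=52, score=89) -> YES
  Nate (age=31, score=98) -> no
  Karen (age=37, score=83) -> YES
  Wendy (age=49, score=92) -> YES
  Eve (age=38, score=63) -> no


ANSWER: Quinn, Karen, Wendy


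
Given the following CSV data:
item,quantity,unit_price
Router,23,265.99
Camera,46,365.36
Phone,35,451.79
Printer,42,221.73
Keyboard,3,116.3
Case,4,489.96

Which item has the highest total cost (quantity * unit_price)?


Computing row totals:
  Router: 6117.77
  Camera: 16806.56
  Phone: 15812.65
  Printer: 9312.66
  Keyboard: 348.9
  Case: 1959.84
Maximum: Camera (16806.56)

ANSWER: Camera


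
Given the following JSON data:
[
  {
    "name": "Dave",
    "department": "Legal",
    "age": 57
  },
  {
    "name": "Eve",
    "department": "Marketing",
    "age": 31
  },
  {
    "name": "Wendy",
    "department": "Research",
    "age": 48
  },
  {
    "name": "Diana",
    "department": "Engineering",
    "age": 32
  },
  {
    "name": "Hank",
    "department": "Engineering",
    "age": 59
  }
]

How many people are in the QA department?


Scanning records for department = QA
  No matches found
Count: 0

ANSWER: 0


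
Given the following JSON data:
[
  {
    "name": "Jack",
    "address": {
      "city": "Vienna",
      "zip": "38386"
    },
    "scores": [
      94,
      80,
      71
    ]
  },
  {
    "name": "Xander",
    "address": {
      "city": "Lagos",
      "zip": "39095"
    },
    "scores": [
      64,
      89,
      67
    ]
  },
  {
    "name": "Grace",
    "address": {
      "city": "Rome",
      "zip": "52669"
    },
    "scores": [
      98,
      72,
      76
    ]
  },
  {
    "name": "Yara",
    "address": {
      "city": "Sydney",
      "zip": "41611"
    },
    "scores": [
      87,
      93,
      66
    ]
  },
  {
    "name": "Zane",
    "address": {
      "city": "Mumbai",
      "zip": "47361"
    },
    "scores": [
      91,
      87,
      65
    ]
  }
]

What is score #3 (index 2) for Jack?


Path: records[0].scores[2]
Value: 71

ANSWER: 71


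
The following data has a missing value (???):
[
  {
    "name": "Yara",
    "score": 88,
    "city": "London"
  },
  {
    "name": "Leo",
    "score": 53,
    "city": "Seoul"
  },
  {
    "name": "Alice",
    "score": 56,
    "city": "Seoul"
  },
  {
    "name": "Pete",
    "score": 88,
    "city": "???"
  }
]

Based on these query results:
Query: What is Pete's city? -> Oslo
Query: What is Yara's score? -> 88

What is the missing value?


The missing value is Pete's city
From query: Pete's city = Oslo

ANSWER: Oslo


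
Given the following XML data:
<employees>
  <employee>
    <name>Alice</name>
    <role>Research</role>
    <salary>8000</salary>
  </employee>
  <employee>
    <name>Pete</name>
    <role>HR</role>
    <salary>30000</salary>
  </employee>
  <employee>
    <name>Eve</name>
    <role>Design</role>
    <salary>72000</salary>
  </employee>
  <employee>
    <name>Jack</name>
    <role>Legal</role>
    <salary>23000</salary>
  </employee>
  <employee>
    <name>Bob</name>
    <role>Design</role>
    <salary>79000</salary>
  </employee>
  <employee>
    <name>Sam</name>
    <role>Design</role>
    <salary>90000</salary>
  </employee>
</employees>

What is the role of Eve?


Searching for <employee> with <name>Eve</name>
Found at position 3
<role>Design</role>

ANSWER: Design


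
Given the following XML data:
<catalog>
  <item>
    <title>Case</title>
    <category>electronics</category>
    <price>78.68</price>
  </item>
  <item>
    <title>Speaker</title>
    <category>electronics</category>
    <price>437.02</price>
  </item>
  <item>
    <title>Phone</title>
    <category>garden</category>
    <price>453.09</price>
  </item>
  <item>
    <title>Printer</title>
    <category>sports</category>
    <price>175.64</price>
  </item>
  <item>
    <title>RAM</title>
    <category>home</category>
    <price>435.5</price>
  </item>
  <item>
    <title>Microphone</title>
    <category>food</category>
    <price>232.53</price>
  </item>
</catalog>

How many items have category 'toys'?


Scanning <item> elements for <category>toys</category>:
Count: 0

ANSWER: 0


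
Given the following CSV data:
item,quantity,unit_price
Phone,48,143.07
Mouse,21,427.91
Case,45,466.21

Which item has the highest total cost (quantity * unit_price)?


Computing row totals:
  Phone: 6867.36
  Mouse: 8986.11
  Case: 20979.45
Maximum: Case (20979.45)

ANSWER: Case


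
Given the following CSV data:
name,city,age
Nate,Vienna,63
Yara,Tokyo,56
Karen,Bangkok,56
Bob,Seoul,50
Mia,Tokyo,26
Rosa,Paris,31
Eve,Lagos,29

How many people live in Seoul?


Scanning city column for 'Seoul':
  Row 4: Bob -> MATCH
Total matches: 1

ANSWER: 1


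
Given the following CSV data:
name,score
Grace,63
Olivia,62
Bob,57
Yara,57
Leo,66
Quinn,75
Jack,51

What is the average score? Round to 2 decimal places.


Scores: 63, 62, 57, 57, 66, 75, 51
Sum = 431
Count = 7
Average = 431 / 7 = 61.57

ANSWER: 61.57


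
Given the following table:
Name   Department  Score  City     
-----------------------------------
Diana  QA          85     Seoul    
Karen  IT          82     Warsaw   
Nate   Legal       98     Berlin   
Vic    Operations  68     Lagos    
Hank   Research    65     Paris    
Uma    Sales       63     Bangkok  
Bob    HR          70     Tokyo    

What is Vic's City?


Row 4: Vic
City = Lagos

ANSWER: Lagos


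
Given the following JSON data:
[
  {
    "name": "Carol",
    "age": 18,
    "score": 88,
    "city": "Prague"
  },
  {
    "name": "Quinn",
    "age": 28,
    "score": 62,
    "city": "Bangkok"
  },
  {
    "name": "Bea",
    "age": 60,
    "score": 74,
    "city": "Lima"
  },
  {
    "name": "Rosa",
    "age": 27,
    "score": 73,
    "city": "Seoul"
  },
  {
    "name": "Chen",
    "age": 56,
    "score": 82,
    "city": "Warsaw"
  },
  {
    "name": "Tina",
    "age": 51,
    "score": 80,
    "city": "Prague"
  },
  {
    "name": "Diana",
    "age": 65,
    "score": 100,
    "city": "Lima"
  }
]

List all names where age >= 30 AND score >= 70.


Checking both conditions:
  Carol (age=18, score=88) -> no
  Quinn (age=28, score=62) -> no
  Bea (age=60, score=74) -> YES
  Rosa (age=27, score=73) -> no
  Chen (age=56, score=82) -> YES
  Tina (age=51, score=80) -> YES
  Diana (age=65, score=100) -> YES


ANSWER: Bea, Chen, Tina, Diana


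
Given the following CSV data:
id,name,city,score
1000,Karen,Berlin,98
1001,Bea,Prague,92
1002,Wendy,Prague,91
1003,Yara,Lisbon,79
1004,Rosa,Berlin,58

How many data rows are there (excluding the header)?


Counting rows (excluding header):
Header: id,name,city,score
Data rows: 5

ANSWER: 5


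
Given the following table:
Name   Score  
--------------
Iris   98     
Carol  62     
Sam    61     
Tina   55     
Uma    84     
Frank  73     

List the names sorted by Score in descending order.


Sorting by Score (descending):
  Iris: 98
  Uma: 84
  Frank: 73
  Carol: 62
  Sam: 61
  Tina: 55


ANSWER: Iris, Uma, Frank, Carol, Sam, Tina


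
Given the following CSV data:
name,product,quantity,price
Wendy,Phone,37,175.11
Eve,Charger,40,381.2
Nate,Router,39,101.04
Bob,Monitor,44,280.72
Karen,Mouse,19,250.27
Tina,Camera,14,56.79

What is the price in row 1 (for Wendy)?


Row 1: Wendy
Column 'price' = 175.11

ANSWER: 175.11


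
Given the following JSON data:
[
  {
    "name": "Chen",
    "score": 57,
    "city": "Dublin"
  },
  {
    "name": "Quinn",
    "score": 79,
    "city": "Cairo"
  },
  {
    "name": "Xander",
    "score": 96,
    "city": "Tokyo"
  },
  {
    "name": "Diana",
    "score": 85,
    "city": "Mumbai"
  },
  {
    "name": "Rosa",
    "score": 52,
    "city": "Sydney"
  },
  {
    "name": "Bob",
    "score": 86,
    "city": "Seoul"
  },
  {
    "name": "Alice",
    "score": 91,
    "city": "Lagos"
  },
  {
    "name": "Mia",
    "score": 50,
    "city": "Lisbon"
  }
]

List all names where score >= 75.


Filtering records where score >= 75:
  Chen (score=57) -> no
  Quinn (score=79) -> YES
  Xander (score=96) -> YES
  Diana (score=85) -> YES
  Rosa (score=52) -> no
  Bob (score=86) -> YES
  Alice (score=91) -> YES
  Mia (score=50) -> no


ANSWER: Quinn, Xander, Diana, Bob, Alice


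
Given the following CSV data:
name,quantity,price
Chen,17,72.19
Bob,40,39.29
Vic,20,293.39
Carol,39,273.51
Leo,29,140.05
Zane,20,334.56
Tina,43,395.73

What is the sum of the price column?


Values in 'price' column:
  Row 1: 72.19
  Row 2: 39.29
  Row 3: 293.39
  Row 4: 273.51
  Row 5: 140.05
  Row 6: 334.56
  Row 7: 395.73
Sum = 72.19 + 39.29 + 293.39 + 273.51 + 140.05 + 334.56 + 395.73 = 1548.72

ANSWER: 1548.72


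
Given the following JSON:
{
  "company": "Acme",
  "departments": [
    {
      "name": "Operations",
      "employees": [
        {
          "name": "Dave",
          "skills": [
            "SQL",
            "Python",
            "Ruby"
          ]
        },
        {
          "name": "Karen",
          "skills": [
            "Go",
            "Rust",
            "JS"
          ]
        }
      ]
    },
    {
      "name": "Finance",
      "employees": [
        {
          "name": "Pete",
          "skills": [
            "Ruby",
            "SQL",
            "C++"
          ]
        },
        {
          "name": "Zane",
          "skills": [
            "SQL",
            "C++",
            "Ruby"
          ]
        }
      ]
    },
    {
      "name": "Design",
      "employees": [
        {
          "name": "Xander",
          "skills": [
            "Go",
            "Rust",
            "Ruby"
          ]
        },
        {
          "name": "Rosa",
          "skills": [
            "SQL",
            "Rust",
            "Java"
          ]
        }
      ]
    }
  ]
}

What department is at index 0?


Path: departments[0].name
Value: Operations

ANSWER: Operations


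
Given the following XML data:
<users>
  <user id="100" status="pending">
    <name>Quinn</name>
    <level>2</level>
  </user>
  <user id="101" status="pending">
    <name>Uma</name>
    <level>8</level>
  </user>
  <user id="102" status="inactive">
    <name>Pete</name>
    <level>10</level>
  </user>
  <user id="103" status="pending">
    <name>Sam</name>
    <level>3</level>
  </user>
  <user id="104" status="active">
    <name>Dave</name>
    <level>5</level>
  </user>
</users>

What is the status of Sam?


Finding user with name = Sam
user id="103" status="pending"

ANSWER: pending


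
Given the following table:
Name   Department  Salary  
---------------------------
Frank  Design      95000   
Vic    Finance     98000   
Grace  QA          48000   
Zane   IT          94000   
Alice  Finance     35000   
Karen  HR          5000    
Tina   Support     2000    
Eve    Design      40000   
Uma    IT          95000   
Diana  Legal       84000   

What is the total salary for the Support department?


Support department members:
  Tina: 2000
Total = 2000 = 2000

ANSWER: 2000


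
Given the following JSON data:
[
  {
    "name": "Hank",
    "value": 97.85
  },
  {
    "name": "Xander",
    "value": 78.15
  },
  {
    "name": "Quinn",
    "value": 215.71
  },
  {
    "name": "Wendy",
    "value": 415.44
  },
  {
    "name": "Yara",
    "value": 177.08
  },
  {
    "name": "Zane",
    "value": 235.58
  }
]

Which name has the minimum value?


Comparing values:
  Hank: 97.85
  Xander: 78.15
  Quinn: 215.71
  Wendy: 415.44
  Yara: 177.08
  Zane: 235.58
Minimum: Xander (78.15)

ANSWER: Xander


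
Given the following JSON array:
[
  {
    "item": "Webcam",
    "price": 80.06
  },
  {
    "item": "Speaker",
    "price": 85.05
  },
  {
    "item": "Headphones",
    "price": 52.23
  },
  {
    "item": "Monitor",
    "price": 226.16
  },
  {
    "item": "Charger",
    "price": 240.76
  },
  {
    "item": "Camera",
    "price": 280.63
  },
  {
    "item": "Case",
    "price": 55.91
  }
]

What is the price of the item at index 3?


Array index 3 -> Monitor
price = 226.16

ANSWER: 226.16


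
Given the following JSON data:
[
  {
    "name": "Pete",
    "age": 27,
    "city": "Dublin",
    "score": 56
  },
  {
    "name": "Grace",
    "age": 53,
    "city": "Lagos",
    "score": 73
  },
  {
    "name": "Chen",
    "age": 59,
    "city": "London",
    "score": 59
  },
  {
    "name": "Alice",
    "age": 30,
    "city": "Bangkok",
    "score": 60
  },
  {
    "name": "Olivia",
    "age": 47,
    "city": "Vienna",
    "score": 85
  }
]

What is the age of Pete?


Looking up record where name = Pete
Record index: 0
Field 'age' = 27

ANSWER: 27


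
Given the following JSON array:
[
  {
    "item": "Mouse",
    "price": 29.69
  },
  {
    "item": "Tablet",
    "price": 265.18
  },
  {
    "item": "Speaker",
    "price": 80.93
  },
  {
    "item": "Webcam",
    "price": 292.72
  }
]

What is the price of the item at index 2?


Array index 2 -> Speaker
price = 80.93

ANSWER: 80.93


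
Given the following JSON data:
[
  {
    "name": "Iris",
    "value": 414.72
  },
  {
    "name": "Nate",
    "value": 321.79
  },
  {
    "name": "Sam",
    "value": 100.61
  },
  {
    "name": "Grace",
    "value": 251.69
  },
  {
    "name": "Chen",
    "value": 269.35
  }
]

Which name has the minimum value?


Comparing values:
  Iris: 414.72
  Nate: 321.79
  Sam: 100.61
  Grace: 251.69
  Chen: 269.35
Minimum: Sam (100.61)

ANSWER: Sam


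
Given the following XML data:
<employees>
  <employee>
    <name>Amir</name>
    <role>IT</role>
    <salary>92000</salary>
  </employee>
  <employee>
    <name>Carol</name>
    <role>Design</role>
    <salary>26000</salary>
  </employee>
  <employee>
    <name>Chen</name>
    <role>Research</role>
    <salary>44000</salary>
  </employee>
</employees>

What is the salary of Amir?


Searching for <employee> with <name>Amir</name>
Found at position 1
<salary>92000</salary>

ANSWER: 92000


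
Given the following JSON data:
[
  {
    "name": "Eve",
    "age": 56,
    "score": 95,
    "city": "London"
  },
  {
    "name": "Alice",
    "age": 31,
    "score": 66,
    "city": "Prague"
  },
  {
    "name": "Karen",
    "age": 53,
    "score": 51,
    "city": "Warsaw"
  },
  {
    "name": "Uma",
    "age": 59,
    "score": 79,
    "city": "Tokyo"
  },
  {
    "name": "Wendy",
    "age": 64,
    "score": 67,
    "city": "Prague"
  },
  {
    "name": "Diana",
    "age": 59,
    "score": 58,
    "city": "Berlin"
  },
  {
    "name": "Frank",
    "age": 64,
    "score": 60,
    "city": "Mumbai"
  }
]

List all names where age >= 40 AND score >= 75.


Checking both conditions:
  Eve (age=56, score=95) -> YES
  Alice (age=31, score=66) -> no
  Karen (age=53, score=51) -> no
  Uma (age=59, score=79) -> YES
  Wendy (age=64, score=67) -> no
  Diana (age=59, score=58) -> no
  Frank (age=64, score=60) -> no


ANSWER: Eve, Uma


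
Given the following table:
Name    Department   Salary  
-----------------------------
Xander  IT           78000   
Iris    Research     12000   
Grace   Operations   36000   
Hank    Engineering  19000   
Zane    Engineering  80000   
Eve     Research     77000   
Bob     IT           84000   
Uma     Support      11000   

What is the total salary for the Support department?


Support department members:
  Uma: 11000
Total = 11000 = 11000

ANSWER: 11000


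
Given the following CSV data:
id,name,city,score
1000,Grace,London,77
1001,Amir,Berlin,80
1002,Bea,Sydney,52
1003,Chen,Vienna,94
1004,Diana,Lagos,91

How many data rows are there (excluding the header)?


Counting rows (excluding header):
Header: id,name,city,score
Data rows: 5

ANSWER: 5


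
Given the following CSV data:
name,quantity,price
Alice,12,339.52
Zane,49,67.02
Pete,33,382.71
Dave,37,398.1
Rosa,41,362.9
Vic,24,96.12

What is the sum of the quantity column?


Values in 'quantity' column:
  Row 1: 12
  Row 2: 49
  Row 3: 33
  Row 4: 37
  Row 5: 41
  Row 6: 24
Sum = 12 + 49 + 33 + 37 + 41 + 24 = 196

ANSWER: 196


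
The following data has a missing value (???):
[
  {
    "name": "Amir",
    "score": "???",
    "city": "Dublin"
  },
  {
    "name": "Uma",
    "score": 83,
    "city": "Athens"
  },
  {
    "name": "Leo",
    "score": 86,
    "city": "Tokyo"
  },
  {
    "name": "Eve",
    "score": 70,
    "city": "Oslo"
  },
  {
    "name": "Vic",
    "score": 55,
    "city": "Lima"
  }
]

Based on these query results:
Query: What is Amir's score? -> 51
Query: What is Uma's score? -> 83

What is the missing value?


The missing value is Amir's score
From query: Amir's score = 51

ANSWER: 51


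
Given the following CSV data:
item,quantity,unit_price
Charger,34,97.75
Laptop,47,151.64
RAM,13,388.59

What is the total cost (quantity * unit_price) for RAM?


Row: RAM
quantity = 13
unit_price = 388.59
total = 13 * 388.59 = 5051.67

ANSWER: 5051.67


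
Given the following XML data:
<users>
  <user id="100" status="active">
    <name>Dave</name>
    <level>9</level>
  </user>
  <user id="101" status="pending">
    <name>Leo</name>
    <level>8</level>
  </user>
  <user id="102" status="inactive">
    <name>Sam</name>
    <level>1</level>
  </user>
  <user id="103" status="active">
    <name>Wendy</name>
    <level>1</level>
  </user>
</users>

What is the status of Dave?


Finding user with name = Dave
user id="100" status="active"

ANSWER: active


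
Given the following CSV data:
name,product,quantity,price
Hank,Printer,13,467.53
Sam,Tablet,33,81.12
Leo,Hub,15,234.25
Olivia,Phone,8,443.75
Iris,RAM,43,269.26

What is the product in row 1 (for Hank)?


Row 1: Hank
Column 'product' = Printer

ANSWER: Printer


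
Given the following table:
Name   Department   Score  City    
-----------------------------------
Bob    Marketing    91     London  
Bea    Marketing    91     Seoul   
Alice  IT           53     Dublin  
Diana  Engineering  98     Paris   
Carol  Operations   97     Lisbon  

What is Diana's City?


Row 4: Diana
City = Paris

ANSWER: Paris


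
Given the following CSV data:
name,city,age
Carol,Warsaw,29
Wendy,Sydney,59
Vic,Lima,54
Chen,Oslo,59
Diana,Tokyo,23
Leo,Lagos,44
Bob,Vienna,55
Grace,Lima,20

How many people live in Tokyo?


Scanning city column for 'Tokyo':
  Row 5: Diana -> MATCH
Total matches: 1

ANSWER: 1


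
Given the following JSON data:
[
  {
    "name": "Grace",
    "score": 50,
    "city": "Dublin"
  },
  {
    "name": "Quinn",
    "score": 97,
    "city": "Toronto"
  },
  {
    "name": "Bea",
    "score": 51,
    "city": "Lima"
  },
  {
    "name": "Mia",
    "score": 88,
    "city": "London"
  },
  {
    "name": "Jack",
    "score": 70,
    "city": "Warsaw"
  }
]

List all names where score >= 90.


Filtering records where score >= 90:
  Grace (score=50) -> no
  Quinn (score=97) -> YES
  Bea (score=51) -> no
  Mia (score=88) -> no
  Jack (score=70) -> no


ANSWER: Quinn


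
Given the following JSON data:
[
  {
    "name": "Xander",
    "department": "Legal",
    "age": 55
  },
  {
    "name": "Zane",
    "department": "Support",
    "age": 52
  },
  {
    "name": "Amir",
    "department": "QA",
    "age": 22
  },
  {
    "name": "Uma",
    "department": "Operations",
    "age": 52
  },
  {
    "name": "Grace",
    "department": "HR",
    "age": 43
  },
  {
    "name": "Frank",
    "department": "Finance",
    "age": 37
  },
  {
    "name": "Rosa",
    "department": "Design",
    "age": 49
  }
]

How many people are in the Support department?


Scanning records for department = Support
  Record 1: Zane
Count: 1

ANSWER: 1


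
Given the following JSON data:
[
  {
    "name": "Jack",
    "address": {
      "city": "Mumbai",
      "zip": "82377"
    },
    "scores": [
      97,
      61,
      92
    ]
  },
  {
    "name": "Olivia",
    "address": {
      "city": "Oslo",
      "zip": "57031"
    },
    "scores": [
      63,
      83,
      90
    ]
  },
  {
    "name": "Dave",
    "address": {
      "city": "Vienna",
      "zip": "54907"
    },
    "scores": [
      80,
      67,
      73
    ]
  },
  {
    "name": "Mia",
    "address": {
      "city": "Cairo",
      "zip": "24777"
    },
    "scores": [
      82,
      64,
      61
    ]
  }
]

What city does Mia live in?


Path: records[3].address.city
Value: Cairo

ANSWER: Cairo


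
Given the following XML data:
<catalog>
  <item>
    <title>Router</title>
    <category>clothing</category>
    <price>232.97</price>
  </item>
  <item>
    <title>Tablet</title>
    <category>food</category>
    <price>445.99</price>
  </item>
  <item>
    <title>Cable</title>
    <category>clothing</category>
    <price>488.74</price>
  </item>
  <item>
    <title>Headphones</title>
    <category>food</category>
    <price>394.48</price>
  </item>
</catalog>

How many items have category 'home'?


Scanning <item> elements for <category>home</category>:
Count: 0

ANSWER: 0


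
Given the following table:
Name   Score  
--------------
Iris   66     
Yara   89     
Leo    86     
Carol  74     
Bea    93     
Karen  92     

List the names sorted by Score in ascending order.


Sorting by Score (ascending):
  Iris: 66
  Carol: 74
  Leo: 86
  Yara: 89
  Karen: 92
  Bea: 93


ANSWER: Iris, Carol, Leo, Yara, Karen, Bea


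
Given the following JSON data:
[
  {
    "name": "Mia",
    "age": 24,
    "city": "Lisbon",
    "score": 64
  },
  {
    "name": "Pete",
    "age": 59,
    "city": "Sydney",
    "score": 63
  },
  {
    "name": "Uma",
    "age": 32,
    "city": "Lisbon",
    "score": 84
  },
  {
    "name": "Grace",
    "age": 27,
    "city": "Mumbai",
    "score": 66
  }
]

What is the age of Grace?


Looking up record where name = Grace
Record index: 3
Field 'age' = 27

ANSWER: 27


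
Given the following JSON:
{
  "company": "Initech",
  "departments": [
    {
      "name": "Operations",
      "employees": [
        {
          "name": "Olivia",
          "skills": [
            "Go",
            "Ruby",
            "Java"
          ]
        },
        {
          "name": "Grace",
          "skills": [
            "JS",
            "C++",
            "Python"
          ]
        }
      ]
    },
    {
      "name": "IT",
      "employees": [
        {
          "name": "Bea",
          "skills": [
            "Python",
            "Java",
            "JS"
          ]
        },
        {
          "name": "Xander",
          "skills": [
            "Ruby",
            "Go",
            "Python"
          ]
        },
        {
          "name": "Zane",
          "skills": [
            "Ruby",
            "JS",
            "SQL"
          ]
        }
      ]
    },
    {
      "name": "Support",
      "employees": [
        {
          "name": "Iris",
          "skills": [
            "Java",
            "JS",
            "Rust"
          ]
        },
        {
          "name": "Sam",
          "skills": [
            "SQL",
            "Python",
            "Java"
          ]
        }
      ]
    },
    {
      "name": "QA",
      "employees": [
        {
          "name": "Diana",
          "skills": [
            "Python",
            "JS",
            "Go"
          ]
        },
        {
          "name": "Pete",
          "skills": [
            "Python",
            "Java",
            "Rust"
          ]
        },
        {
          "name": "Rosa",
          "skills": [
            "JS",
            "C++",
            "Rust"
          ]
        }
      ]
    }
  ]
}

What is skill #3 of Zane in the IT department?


Path: departments[1].employees[2].skills[2]
Value: SQL

ANSWER: SQL


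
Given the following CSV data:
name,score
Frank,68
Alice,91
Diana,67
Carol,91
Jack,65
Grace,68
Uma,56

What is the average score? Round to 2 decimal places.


Scores: 68, 91, 67, 91, 65, 68, 56
Sum = 506
Count = 7
Average = 506 / 7 = 72.29

ANSWER: 72.29


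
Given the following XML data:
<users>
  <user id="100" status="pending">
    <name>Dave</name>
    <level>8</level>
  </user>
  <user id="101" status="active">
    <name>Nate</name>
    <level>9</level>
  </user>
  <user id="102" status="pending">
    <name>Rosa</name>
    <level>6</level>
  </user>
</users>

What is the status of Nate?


Finding user with name = Nate
user id="101" status="active"

ANSWER: active


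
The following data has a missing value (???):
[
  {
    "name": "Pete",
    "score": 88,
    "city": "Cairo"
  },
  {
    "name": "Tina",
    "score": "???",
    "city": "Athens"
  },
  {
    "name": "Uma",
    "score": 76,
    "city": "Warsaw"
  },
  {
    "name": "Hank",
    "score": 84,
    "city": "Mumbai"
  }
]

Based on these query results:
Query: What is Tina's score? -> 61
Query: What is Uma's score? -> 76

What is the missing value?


The missing value is Tina's score
From query: Tina's score = 61

ANSWER: 61


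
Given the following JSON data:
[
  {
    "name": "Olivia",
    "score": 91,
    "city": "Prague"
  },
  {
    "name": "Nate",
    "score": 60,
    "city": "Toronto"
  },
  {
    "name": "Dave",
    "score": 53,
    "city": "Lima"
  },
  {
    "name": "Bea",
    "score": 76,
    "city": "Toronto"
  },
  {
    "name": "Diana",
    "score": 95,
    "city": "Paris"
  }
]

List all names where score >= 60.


Filtering records where score >= 60:
  Olivia (score=91) -> YES
  Nate (score=60) -> YES
  Dave (score=53) -> no
  Bea (score=76) -> YES
  Diana (score=95) -> YES


ANSWER: Olivia, Nate, Bea, Diana


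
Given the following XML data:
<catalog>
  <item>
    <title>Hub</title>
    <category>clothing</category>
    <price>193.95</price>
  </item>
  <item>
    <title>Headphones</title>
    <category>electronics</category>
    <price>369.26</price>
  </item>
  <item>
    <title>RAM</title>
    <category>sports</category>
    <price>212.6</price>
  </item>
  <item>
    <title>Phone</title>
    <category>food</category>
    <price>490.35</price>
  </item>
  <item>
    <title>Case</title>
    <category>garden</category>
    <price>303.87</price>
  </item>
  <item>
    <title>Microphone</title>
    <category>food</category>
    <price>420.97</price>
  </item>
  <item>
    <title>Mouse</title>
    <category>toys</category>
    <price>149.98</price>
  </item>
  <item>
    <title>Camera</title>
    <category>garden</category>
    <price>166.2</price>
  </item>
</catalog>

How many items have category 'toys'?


Scanning <item> elements for <category>toys</category>:
  Item 7: Mouse -> MATCH
Count: 1

ANSWER: 1


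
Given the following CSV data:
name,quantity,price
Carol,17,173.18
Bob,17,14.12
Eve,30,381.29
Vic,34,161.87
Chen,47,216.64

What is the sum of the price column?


Values in 'price' column:
  Row 1: 173.18
  Row 2: 14.12
  Row 3: 381.29
  Row 4: 161.87
  Row 5: 216.64
Sum = 173.18 + 14.12 + 381.29 + 161.87 + 216.64 = 947.1

ANSWER: 947.1


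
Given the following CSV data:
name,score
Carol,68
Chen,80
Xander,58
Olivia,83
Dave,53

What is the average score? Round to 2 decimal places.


Scores: 68, 80, 58, 83, 53
Sum = 342
Count = 5
Average = 342 / 5 = 68.40

ANSWER: 68.40


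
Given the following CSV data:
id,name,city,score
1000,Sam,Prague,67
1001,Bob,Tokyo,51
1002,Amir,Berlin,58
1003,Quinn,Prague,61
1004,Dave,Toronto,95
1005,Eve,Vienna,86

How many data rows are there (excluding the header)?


Counting rows (excluding header):
Header: id,name,city,score
Data rows: 6

ANSWER: 6


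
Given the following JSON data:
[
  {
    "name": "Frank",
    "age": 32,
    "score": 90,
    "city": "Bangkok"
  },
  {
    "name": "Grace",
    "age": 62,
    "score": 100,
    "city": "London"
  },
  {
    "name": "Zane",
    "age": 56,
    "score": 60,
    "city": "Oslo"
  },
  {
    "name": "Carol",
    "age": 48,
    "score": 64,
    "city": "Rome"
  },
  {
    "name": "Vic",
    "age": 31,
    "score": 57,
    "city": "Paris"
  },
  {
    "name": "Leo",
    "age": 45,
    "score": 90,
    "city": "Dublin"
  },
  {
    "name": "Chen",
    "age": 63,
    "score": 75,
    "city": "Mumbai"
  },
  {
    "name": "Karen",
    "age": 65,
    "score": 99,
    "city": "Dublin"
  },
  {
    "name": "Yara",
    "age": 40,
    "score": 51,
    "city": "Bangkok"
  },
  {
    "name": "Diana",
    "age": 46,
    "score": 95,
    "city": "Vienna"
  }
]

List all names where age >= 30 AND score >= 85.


Checking both conditions:
  Frank (age=32, score=90) -> YES
  Grace (age=62, score=100) -> YES
  Zane (age=56, score=60) -> no
  Carol (age=48, score=64) -> no
  Vic (age=31, score=57) -> no
  Leo (age=45, score=90) -> YES
  Chen (age=63, score=75) -> no
  Karen (age=65, score=99) -> YES
  Yara (age=40, score=51) -> no
  Diana (age=46, score=95) -> YES


ANSWER: Frank, Grace, Leo, Karen, Diana


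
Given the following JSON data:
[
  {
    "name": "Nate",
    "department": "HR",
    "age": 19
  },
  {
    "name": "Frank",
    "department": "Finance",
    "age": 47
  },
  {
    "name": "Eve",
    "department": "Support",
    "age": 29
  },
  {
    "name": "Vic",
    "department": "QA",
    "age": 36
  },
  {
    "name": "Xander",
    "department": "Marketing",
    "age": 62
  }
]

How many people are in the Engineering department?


Scanning records for department = Engineering
  No matches found
Count: 0

ANSWER: 0


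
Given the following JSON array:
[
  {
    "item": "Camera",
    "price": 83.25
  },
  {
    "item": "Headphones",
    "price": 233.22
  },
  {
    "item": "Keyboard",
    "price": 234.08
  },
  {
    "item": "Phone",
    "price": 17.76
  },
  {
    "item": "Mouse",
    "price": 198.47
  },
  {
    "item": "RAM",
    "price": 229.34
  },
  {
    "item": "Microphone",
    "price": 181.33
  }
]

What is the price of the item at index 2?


Array index 2 -> Keyboard
price = 234.08

ANSWER: 234.08


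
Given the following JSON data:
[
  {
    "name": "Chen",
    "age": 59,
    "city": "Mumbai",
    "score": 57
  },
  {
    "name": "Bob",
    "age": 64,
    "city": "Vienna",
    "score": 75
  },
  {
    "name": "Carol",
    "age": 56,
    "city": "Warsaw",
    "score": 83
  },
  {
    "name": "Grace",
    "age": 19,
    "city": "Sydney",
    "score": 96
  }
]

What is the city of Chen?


Looking up record where name = Chen
Record index: 0
Field 'city' = Mumbai

ANSWER: Mumbai


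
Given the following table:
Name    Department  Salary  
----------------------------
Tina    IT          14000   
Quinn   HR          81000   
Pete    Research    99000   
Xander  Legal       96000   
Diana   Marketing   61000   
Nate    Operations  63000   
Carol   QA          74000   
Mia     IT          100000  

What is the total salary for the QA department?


QA department members:
  Carol: 74000
Total = 74000 = 74000

ANSWER: 74000


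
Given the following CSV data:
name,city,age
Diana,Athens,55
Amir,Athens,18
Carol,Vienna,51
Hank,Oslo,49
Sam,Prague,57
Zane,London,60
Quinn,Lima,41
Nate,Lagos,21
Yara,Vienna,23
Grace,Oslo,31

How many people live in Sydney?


Scanning city column for 'Sydney':
Total matches: 0

ANSWER: 0


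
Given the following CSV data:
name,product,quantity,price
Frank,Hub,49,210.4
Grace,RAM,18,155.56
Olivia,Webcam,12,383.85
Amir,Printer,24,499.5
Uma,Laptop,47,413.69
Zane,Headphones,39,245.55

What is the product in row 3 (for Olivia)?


Row 3: Olivia
Column 'product' = Webcam

ANSWER: Webcam


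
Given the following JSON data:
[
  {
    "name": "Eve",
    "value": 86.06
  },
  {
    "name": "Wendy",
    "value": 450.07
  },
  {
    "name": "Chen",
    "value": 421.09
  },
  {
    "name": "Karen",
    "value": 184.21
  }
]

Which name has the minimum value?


Comparing values:
  Eve: 86.06
  Wendy: 450.07
  Chen: 421.09
  Karen: 184.21
Minimum: Eve (86.06)

ANSWER: Eve


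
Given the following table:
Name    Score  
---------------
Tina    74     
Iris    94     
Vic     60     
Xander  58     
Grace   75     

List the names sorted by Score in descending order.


Sorting by Score (descending):
  Iris: 94
  Grace: 75
  Tina: 74
  Vic: 60
  Xander: 58


ANSWER: Iris, Grace, Tina, Vic, Xander


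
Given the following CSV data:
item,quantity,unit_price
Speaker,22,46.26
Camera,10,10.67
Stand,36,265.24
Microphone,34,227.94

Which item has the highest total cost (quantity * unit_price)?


Computing row totals:
  Speaker: 1017.72
  Camera: 106.7
  Stand: 9548.64
  Microphone: 7749.96
Maximum: Stand (9548.64)

ANSWER: Stand


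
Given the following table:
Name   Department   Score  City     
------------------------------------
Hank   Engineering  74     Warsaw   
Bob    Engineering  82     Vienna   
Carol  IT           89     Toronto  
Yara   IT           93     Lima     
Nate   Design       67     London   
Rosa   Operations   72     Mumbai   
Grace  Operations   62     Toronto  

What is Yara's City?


Row 4: Yara
City = Lima

ANSWER: Lima


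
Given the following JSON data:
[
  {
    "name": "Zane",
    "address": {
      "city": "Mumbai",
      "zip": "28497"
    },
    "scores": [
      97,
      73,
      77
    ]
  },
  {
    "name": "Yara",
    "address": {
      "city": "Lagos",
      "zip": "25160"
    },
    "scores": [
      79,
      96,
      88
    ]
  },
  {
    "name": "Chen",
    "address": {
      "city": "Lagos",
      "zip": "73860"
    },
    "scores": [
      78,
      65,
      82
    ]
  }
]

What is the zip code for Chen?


Path: records[2].address.zip
Value: 73860

ANSWER: 73860


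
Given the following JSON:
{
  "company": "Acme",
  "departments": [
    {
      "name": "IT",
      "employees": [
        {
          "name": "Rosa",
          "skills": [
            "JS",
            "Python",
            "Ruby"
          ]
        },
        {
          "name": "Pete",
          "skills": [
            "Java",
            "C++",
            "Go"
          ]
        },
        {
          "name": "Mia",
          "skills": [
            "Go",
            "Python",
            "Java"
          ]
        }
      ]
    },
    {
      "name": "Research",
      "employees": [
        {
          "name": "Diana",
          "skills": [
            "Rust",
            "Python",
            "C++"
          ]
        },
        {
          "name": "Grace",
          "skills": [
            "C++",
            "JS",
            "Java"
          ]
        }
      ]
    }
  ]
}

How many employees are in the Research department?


Path: departments[1].employees
Count: 2

ANSWER: 2


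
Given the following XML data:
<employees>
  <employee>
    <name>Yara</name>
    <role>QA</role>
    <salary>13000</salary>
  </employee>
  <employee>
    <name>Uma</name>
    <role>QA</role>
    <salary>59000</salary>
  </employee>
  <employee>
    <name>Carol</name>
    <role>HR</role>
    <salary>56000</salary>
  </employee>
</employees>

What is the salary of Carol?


Searching for <employee> with <name>Carol</name>
Found at position 3
<salary>56000</salary>

ANSWER: 56000


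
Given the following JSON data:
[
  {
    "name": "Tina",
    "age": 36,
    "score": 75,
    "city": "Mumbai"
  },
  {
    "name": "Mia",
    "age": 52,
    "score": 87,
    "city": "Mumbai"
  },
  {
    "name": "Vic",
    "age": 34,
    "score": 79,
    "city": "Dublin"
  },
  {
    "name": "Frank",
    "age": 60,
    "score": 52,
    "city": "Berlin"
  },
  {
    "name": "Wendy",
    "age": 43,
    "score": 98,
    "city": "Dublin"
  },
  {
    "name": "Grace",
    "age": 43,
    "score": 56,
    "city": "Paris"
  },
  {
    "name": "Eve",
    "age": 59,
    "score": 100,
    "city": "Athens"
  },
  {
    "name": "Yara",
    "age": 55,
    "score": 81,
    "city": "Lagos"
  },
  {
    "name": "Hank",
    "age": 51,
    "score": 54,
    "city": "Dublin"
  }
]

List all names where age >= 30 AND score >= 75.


Checking both conditions:
  Tina (age=36, score=75) -> YES
  Mia (age=52, score=87) -> YES
  Vic (age=34, score=79) -> YES
  Frank (age=60, score=52) -> no
  Wendy (age=43, score=98) -> YES
  Grace (age=43, score=56) -> no
  Eve (age=59, score=100) -> YES
  Yara (age=55, score=81) -> YES
  Hank (age=51, score=54) -> no


ANSWER: Tina, Mia, Vic, Wendy, Eve, Yara
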